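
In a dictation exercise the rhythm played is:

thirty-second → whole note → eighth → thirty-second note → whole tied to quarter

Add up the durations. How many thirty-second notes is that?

78

Convert each value to thirty-second notes: thirty-second = 1; whole note = 32; eighth = 4; thirty-second note = 1; whole tied to quarter (whole + quarter) = 40.
Total: 1 + 32 + 4 + 1 + 40 = 78 thirty-second notes.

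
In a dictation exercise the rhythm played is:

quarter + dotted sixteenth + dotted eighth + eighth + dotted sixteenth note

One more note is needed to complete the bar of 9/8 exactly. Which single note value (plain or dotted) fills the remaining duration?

The bar of 9/8 = 36 thirty-second notes.
Express everything in thirty-second notes: quarter = 8; dotted sixteenth = 3; dotted eighth = 6; eighth = 4; dotted sixteenth note = 3.
Total: 8 + 3 + 6 + 4 + 3 = 24.
Remaining: 36 − 24 = 12 thirty-second notes, which is a dotted quarter note.

dotted quarter note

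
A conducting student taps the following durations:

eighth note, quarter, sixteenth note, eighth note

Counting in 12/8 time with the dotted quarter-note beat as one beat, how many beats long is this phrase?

One dotted quarter-note beat = 6 sixteenth notes.
In sixteenth notes: eighth note = 2; quarter = 4; sixteenth note = 1; eighth note = 2.
Altogether 2 + 4 + 1 + 2 = 9.
9 ÷ 6 = 1.5 beats.

1.5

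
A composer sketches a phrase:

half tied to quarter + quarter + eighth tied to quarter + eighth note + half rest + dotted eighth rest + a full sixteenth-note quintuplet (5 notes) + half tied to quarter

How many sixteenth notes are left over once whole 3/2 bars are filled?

3

One bar of 3/2 = 24 sixteenth notes.
Each duration in sixteenth notes: half tied to quarter (half + quarter) = 12; quarter = 4; eighth tied to quarter (eighth + quarter) = 6; eighth note = 2; half rest = 8; dotted eighth rest = 3; a full sixteenth-note quintuplet (5 notes) (five quintuplet sixteenths span one quarter) = 4; half tied to quarter (half + quarter) = 12.
Adding: 12 + 4 + 6 + 2 + 8 + 3 + 4 + 12 = 51.
51 ÷ 24 = 2 complete bars with 3 sixteenth notes remaining.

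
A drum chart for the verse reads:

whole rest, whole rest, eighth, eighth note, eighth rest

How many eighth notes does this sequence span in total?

19

Each duration in eighth notes: whole rest = 8; whole rest = 8; eighth = 1; eighth note = 1; eighth rest = 1.
Adding: 8 + 8 + 1 + 1 + 1 = 19 eighth notes.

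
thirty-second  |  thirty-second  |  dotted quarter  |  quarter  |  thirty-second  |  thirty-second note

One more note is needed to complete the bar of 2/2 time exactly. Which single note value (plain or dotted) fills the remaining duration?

The bar of 2/2 = 32 thirty-second notes.
Each duration in thirty-second notes: thirty-second = 1; thirty-second = 1; dotted quarter = 12; quarter = 8; thirty-second = 1; thirty-second note = 1.
Adding: 1 + 1 + 12 + 8 + 1 + 1 = 24.
Remaining: 32 − 24 = 8 thirty-second notes, which is a quarter note.

quarter note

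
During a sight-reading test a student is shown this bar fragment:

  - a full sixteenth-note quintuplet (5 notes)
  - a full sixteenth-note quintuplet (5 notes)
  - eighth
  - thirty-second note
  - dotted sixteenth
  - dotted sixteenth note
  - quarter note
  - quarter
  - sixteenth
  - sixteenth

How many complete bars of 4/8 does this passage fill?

2

One bar of 4/8 = 16 thirty-second notes.
Convert each value to thirty-second notes: a full sixteenth-note quintuplet (5 notes) (five quintuplet sixteenths span one quarter) = 8; a full sixteenth-note quintuplet (5 notes) (five quintuplet sixteenths span one quarter) = 8; eighth = 4; thirty-second note = 1; dotted sixteenth = 3; dotted sixteenth note = 3; quarter note = 8; quarter = 8; sixteenth = 2; sixteenth = 2.
Total: 8 + 8 + 4 + 1 + 3 + 3 + 8 + 8 + 2 + 2 = 47.
47 ÷ 16 = 2 complete bars with 15 left over.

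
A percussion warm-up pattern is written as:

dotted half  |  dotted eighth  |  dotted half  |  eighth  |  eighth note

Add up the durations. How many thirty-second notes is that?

62

Convert each value to thirty-second notes: dotted half = 24; dotted eighth = 6; dotted half = 24; eighth = 4; eighth note = 4.
Total: 24 + 6 + 24 + 4 + 4 = 62 thirty-second notes.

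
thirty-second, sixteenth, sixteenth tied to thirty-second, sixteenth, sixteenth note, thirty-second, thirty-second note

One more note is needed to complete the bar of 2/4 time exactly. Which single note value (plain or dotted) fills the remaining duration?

The bar of 2/4 = 16 thirty-second notes.
Express everything in thirty-second notes: thirty-second = 1; sixteenth = 2; sixteenth tied to thirty-second (sixteenth + thirty-second) = 3; sixteenth = 2; sixteenth note = 2; thirty-second = 1; thirty-second note = 1.
Sum: 1 + 2 + 3 + 2 + 2 + 1 + 1 = 12.
Remaining: 16 − 12 = 4 thirty-second notes, which is a eighth note.

eighth note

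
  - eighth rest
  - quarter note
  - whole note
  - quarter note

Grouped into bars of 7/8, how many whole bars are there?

1

One bar of 7/8 = 7 eighth notes.
Working in eighth notes: eighth rest = 1; quarter note = 2; whole note = 8; quarter note = 2.
Total: 1 + 2 + 8 + 2 = 13.
13 ÷ 7 = 1 complete bar with 6 left over.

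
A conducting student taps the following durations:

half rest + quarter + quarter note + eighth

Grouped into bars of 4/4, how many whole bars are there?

1

One bar of 4/4 = 8 eighth notes.
Working in eighth notes: half rest = 4; quarter = 2; quarter note = 2; eighth = 1.
Altogether 4 + 2 + 2 + 1 = 9.
9 ÷ 8 = 1 complete bar with 1 left over.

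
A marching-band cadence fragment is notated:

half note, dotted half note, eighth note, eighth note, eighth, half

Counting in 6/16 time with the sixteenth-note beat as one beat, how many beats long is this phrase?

34

One sixteenth-note beat = 2 thirty-second notes.
Convert each value to thirty-second notes: half note = 16; dotted half note = 24; eighth note = 4; eighth note = 4; eighth = 4; half = 16.
Sum: 16 + 24 + 4 + 4 + 4 + 16 = 68.
68 ÷ 2 = 34 beats.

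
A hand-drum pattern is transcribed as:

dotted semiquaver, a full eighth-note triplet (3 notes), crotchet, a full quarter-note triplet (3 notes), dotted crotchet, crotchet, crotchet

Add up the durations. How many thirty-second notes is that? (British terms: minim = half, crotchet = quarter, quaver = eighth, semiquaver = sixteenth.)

Each duration in thirty-second notes: dotted semiquaver = 3; a full eighth-note triplet (3 notes) (three triplet eighths span one quarter) = 8; crotchet = 8; a full quarter-note triplet (3 notes) (three triplet quarters span one half) = 16; dotted crotchet = 12; crotchet = 8; crotchet = 8.
Adding: 3 + 8 + 8 + 16 + 12 + 8 + 8 = 63 thirty-second notes.

63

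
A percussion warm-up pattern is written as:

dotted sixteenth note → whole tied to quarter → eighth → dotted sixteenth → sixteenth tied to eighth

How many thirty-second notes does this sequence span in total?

Express everything in thirty-second notes: dotted sixteenth note = 3; whole tied to quarter (whole + quarter) = 40; eighth = 4; dotted sixteenth = 3; sixteenth tied to eighth (sixteenth + eighth) = 6.
Sum: 3 + 40 + 4 + 3 + 6 = 56 thirty-second notes.

56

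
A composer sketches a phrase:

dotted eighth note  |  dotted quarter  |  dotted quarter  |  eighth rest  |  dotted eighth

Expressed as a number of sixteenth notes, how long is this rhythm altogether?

20

Express everything in sixteenth notes: dotted eighth note = 3; dotted quarter = 6; dotted quarter = 6; eighth rest = 2; dotted eighth = 3.
Total: 3 + 6 + 6 + 2 + 3 = 20 sixteenth notes.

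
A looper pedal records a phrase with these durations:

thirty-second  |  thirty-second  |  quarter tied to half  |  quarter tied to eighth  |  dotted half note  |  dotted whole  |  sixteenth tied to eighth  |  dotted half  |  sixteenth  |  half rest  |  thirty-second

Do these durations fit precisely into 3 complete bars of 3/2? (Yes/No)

One bar of 3/2 = 48 thirty-second notes, so 3 bars = 144.
Convert each value to thirty-second notes: thirty-second = 1; thirty-second = 1; quarter tied to half (quarter + half) = 24; quarter tied to eighth (quarter + eighth) = 12; dotted half note = 24; dotted whole = 48; sixteenth tied to eighth (sixteenth + eighth) = 6; dotted half = 24; sixteenth = 2; half rest = 16; thirty-second = 1.
Adding: 1 + 1 + 24 + 12 + 24 + 48 + 6 + 24 + 2 + 16 + 1 = 159.
159 exceeds 144, so the answer is No.

No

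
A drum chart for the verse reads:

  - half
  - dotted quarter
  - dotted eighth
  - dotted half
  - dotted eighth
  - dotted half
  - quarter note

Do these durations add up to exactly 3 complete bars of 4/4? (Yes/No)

One bar of 4/4 = 16 sixteenth notes, so 3 bars = 48.
Express everything in sixteenth notes: half = 8; dotted quarter = 6; dotted eighth = 3; dotted half = 12; dotted eighth = 3; dotted half = 12; quarter note = 4.
Total: 8 + 6 + 3 + 12 + 3 + 12 + 4 = 48.
48 equals 48, so the answer is Yes.

Yes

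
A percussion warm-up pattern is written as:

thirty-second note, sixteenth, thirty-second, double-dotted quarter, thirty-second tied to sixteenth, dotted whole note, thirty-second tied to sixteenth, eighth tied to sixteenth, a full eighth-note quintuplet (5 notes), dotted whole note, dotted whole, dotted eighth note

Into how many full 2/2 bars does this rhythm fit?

6

One bar of 2/2 = 32 thirty-second notes.
Working in thirty-second notes: thirty-second note = 1; sixteenth = 2; thirty-second = 1; double-dotted quarter = 14; thirty-second tied to sixteenth (thirty-second + sixteenth) = 3; dotted whole note = 48; thirty-second tied to sixteenth (thirty-second + sixteenth) = 3; eighth tied to sixteenth (eighth + sixteenth) = 6; a full eighth-note quintuplet (5 notes) (five quintuplet eighths span one half) = 16; dotted whole note = 48; dotted whole = 48; dotted eighth note = 6.
Adding: 1 + 2 + 1 + 14 + 3 + 48 + 3 + 6 + 16 + 48 + 48 + 6 = 196.
196 ÷ 32 = 6 complete bars with 4 left over.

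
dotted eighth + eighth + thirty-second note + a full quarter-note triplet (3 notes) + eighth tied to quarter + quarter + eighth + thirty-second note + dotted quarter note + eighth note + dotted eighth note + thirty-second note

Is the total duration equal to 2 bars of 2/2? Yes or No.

One bar of 2/2 = 32 thirty-second notes, so 2 bars = 64.
Each duration in thirty-second notes: dotted eighth = 6; eighth = 4; thirty-second note = 1; a full quarter-note triplet (3 notes) (three triplet quarters span one half) = 16; eighth tied to quarter (eighth + quarter) = 12; quarter = 8; eighth = 4; thirty-second note = 1; dotted quarter note = 12; eighth note = 4; dotted eighth note = 6; thirty-second note = 1.
Altogether 6 + 4 + 1 + 16 + 12 + 8 + 4 + 1 + 12 + 4 + 6 + 1 = 75.
75 exceeds 64, so the answer is No.

No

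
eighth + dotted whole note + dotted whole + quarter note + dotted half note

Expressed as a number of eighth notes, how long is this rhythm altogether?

Each duration in eighth notes: eighth = 1; dotted whole note = 12; dotted whole = 12; quarter note = 2; dotted half note = 6.
Total: 1 + 12 + 12 + 2 + 6 = 33 eighth notes.

33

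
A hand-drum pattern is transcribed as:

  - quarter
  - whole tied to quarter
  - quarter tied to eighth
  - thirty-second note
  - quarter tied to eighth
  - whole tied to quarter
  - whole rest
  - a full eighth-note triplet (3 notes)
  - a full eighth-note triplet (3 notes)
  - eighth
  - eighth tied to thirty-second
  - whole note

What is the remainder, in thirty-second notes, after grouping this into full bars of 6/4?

One bar of 6/4 = 48 thirty-second notes.
Convert each value to thirty-second notes: quarter = 8; whole tied to quarter (whole + quarter) = 40; quarter tied to eighth (quarter + eighth) = 12; thirty-second note = 1; quarter tied to eighth (quarter + eighth) = 12; whole tied to quarter (whole + quarter) = 40; whole rest = 32; a full eighth-note triplet (3 notes) (three triplet eighths span one quarter) = 8; a full eighth-note triplet (3 notes) (three triplet eighths span one quarter) = 8; eighth = 4; eighth tied to thirty-second (eighth + thirty-second) = 5; whole note = 32.
Sum: 8 + 40 + 12 + 1 + 12 + 40 + 32 + 8 + 8 + 4 + 5 + 32 = 202.
202 ÷ 48 = 4 complete bars with 10 thirty-second notes remaining.

10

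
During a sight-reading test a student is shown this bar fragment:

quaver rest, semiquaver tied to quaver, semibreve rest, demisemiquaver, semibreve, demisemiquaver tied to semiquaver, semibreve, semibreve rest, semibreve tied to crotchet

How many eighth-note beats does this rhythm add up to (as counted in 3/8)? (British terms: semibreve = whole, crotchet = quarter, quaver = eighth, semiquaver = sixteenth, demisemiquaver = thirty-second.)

One eighth-note beat = 4 thirty-second notes.
Convert each value to thirty-second notes: quaver rest = 4; semiquaver tied to quaver (semiquaver + quaver) = 6; semibreve rest = 32; demisemiquaver = 1; semibreve = 32; demisemiquaver tied to semiquaver (demisemiquaver + semiquaver) = 3; semibreve = 32; semibreve rest = 32; semibreve tied to crotchet (semibreve + crotchet) = 40.
Sum: 4 + 6 + 32 + 1 + 32 + 3 + 32 + 32 + 40 = 182.
182 ÷ 4 = 45.5 beats.

45.5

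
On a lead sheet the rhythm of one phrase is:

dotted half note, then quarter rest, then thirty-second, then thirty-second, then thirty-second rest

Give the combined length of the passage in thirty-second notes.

Convert each value to thirty-second notes: dotted half note = 24; quarter rest = 8; thirty-second = 1; thirty-second = 1; thirty-second rest = 1.
Altogether 24 + 8 + 1 + 1 + 1 = 35 thirty-second notes.

35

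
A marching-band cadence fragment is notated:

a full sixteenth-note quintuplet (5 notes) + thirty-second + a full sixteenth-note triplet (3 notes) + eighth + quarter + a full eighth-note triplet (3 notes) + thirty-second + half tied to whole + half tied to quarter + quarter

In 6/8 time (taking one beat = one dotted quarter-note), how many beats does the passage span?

9.5

One dotted quarter-note beat = 12 thirty-second notes.
Each duration in thirty-second notes: a full sixteenth-note quintuplet (5 notes) (five quintuplet sixteenths span one quarter) = 8; thirty-second = 1; a full sixteenth-note triplet (3 notes) (three triplet sixteenths span one eighth) = 4; eighth = 4; quarter = 8; a full eighth-note triplet (3 notes) (three triplet eighths span one quarter) = 8; thirty-second = 1; half tied to whole (half + whole) = 48; half tied to quarter (half + quarter) = 24; quarter = 8.
Sum: 8 + 1 + 4 + 4 + 8 + 8 + 1 + 48 + 24 + 8 = 114.
114 ÷ 12 = 9.5 beats.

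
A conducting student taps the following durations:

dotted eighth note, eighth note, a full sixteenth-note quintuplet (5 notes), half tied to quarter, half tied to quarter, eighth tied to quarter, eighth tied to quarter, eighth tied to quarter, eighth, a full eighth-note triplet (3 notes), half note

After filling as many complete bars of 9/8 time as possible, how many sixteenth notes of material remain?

11

One bar of 9/8 = 18 sixteenth notes.
Express everything in sixteenth notes: dotted eighth note = 3; eighth note = 2; a full sixteenth-note quintuplet (5 notes) (five quintuplet sixteenths span one quarter) = 4; half tied to quarter (half + quarter) = 12; half tied to quarter (half + quarter) = 12; eighth tied to quarter (eighth + quarter) = 6; eighth tied to quarter (eighth + quarter) = 6; eighth tied to quarter (eighth + quarter) = 6; eighth = 2; a full eighth-note triplet (3 notes) (three triplet eighths span one quarter) = 4; half note = 8.
Adding: 3 + 2 + 4 + 12 + 12 + 6 + 6 + 6 + 2 + 4 + 8 = 65.
65 ÷ 18 = 3 complete bars with 11 sixteenth notes remaining.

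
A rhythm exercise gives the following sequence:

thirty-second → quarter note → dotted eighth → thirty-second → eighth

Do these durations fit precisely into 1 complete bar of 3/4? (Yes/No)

No

One bar of 3/4 = 24 thirty-second notes.
Working in thirty-second notes: thirty-second = 1; quarter note = 8; dotted eighth = 6; thirty-second = 1; eighth = 4.
Total: 1 + 8 + 6 + 1 + 4 = 20.
20 falls short of 24, so the answer is No.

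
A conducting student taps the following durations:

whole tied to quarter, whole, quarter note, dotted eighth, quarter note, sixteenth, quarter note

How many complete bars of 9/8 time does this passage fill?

One bar of 9/8 = 18 sixteenth notes.
Convert each value to sixteenth notes: whole tied to quarter (whole + quarter) = 20; whole = 16; quarter note = 4; dotted eighth = 3; quarter note = 4; sixteenth = 1; quarter note = 4.
Altogether 20 + 16 + 4 + 3 + 4 + 1 + 4 = 52.
52 ÷ 18 = 2 complete bars with 16 left over.

2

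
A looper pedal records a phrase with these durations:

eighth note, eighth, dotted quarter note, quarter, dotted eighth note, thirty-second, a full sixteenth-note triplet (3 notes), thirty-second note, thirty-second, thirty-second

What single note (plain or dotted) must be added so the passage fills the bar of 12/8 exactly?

The bar of 12/8 = 48 thirty-second notes.
Express everything in thirty-second notes: eighth note = 4; eighth = 4; dotted quarter note = 12; quarter = 8; dotted eighth note = 6; thirty-second = 1; a full sixteenth-note triplet (3 notes) (three triplet sixteenths span one eighth) = 4; thirty-second note = 1; thirty-second = 1; thirty-second = 1.
Sum: 4 + 4 + 12 + 8 + 6 + 1 + 4 + 1 + 1 + 1 = 42.
Remaining: 48 − 42 = 6 thirty-second notes, which is a dotted eighth note.

dotted eighth note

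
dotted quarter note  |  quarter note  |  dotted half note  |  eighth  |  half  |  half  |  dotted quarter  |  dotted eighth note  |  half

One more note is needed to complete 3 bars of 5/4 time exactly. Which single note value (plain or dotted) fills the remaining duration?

dotted eighth note

3 bars of 5/4 = 60 sixteenth notes.
Express everything in sixteenth notes: dotted quarter note = 6; quarter note = 4; dotted half note = 12; eighth = 2; half = 8; half = 8; dotted quarter = 6; dotted eighth note = 3; half = 8.
Altogether 6 + 4 + 12 + 2 + 8 + 8 + 6 + 3 + 8 = 57.
Remaining: 60 − 57 = 3 sixteenth notes, which is a dotted eighth note.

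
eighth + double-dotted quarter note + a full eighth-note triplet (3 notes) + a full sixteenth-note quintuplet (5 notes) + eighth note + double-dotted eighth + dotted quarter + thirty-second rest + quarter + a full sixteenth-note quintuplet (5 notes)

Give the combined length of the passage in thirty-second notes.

In thirty-second notes: eighth = 4; double-dotted quarter note = 14; a full eighth-note triplet (3 notes) (three triplet eighths span one quarter) = 8; a full sixteenth-note quintuplet (5 notes) (five quintuplet sixteenths span one quarter) = 8; eighth note = 4; double-dotted eighth = 7; dotted quarter = 12; thirty-second rest = 1; quarter = 8; a full sixteenth-note quintuplet (5 notes) (five quintuplet sixteenths span one quarter) = 8.
Adding: 4 + 14 + 8 + 8 + 4 + 7 + 12 + 1 + 8 + 8 = 74 thirty-second notes.

74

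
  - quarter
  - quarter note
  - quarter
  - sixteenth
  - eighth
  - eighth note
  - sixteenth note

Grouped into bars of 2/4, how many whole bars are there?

One bar of 2/4 = 8 sixteenth notes.
In sixteenth notes: quarter = 4; quarter note = 4; quarter = 4; sixteenth = 1; eighth = 2; eighth note = 2; sixteenth note = 1.
Adding: 4 + 4 + 4 + 1 + 2 + 2 + 1 = 18.
18 ÷ 8 = 2 complete bars with 2 left over.

2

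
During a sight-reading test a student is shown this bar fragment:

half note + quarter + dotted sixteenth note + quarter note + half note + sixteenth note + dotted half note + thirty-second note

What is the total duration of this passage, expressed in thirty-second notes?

Convert each value to thirty-second notes: half note = 16; quarter = 8; dotted sixteenth note = 3; quarter note = 8; half note = 16; sixteenth note = 2; dotted half note = 24; thirty-second note = 1.
Total: 16 + 8 + 3 + 8 + 16 + 2 + 24 + 1 = 78 thirty-second notes.

78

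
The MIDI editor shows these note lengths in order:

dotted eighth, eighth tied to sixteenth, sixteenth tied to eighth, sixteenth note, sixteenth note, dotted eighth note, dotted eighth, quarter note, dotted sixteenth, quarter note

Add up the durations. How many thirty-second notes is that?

53

In thirty-second notes: dotted eighth = 6; eighth tied to sixteenth (eighth + sixteenth) = 6; sixteenth tied to eighth (sixteenth + eighth) = 6; sixteenth note = 2; sixteenth note = 2; dotted eighth note = 6; dotted eighth = 6; quarter note = 8; dotted sixteenth = 3; quarter note = 8.
Altogether 6 + 6 + 6 + 2 + 2 + 6 + 6 + 8 + 3 + 8 = 53 thirty-second notes.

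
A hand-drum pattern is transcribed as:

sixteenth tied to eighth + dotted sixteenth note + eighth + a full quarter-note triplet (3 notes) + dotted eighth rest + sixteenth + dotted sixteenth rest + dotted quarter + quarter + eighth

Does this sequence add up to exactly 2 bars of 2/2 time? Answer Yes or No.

Yes

One bar of 2/2 = 32 thirty-second notes, so 2 bars = 64.
Express everything in thirty-second notes: sixteenth tied to eighth (sixteenth + eighth) = 6; dotted sixteenth note = 3; eighth = 4; a full quarter-note triplet (3 notes) (three triplet quarters span one half) = 16; dotted eighth rest = 6; sixteenth = 2; dotted sixteenth rest = 3; dotted quarter = 12; quarter = 8; eighth = 4.
Adding: 6 + 3 + 4 + 16 + 6 + 2 + 3 + 12 + 8 + 4 = 64.
64 equals 64, so the answer is Yes.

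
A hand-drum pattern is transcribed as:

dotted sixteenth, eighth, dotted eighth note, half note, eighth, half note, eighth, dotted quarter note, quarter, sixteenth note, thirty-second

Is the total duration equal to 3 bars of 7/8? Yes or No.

No

One bar of 7/8 = 28 thirty-second notes, so 3 bars = 84.
In thirty-second notes: dotted sixteenth = 3; eighth = 4; dotted eighth note = 6; half note = 16; eighth = 4; half note = 16; eighth = 4; dotted quarter note = 12; quarter = 8; sixteenth note = 2; thirty-second = 1.
Altogether 3 + 4 + 6 + 16 + 4 + 16 + 4 + 12 + 8 + 2 + 1 = 76.
76 falls short of 84, so the answer is No.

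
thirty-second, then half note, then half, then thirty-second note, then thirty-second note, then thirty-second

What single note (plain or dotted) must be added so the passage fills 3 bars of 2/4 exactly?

dotted quarter note

3 bars of 2/4 = 48 thirty-second notes.
Express everything in thirty-second notes: thirty-second = 1; half note = 16; half = 16; thirty-second note = 1; thirty-second note = 1; thirty-second = 1.
Adding: 1 + 16 + 16 + 1 + 1 + 1 = 36.
Remaining: 48 − 36 = 12 thirty-second notes, which is a dotted quarter note.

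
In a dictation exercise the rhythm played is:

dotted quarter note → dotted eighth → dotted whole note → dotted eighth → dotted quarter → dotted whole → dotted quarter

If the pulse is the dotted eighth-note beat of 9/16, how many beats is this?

24

One dotted eighth-note beat = 3 sixteenth notes.
Working in sixteenth notes: dotted quarter note = 6; dotted eighth = 3; dotted whole note = 24; dotted eighth = 3; dotted quarter = 6; dotted whole = 24; dotted quarter = 6.
Sum: 6 + 3 + 24 + 3 + 6 + 24 + 6 = 72.
72 ÷ 3 = 24 beats.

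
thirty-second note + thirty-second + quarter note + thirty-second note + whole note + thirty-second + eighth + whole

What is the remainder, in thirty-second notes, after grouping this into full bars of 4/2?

16

One bar of 4/2 = 64 thirty-second notes.
Express everything in thirty-second notes: thirty-second note = 1; thirty-second = 1; quarter note = 8; thirty-second note = 1; whole note = 32; thirty-second = 1; eighth = 4; whole = 32.
Altogether 1 + 1 + 8 + 1 + 32 + 1 + 4 + 32 = 80.
80 ÷ 64 = 1 complete bar with 16 thirty-second notes remaining.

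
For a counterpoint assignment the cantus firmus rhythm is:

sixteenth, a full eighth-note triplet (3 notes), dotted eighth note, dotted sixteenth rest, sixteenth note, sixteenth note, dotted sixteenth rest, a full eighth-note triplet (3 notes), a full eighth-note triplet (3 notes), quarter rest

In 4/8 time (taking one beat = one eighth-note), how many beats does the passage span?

12.5

One eighth-note beat = 4 thirty-second notes.
In thirty-second notes: sixteenth = 2; a full eighth-note triplet (3 notes) (three triplet eighths span one quarter) = 8; dotted eighth note = 6; dotted sixteenth rest = 3; sixteenth note = 2; sixteenth note = 2; dotted sixteenth rest = 3; a full eighth-note triplet (3 notes) (three triplet eighths span one quarter) = 8; a full eighth-note triplet (3 notes) (three triplet eighths span one quarter) = 8; quarter rest = 8.
Altogether 2 + 8 + 6 + 3 + 2 + 2 + 3 + 8 + 8 + 8 = 50.
50 ÷ 4 = 12.5 beats.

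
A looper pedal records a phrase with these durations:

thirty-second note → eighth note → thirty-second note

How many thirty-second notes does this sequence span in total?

Each duration in thirty-second notes: thirty-second note = 1; eighth note = 4; thirty-second note = 1.
Altogether 1 + 4 + 1 = 6 thirty-second notes.

6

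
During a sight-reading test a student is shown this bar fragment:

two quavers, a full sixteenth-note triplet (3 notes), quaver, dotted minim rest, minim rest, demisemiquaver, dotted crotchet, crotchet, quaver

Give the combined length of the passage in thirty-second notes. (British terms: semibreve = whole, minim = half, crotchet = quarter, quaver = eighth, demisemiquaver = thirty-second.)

81

In thirty-second notes: quaver = 4; quaver = 4; a full sixteenth-note triplet (3 notes) (three triplet sixteenths span one eighth) = 4; quaver = 4; dotted minim rest = 24; minim rest = 16; demisemiquaver = 1; dotted crotchet = 12; crotchet = 8; quaver = 4.
Adding: 4 + 4 + 4 + 4 + 24 + 16 + 1 + 12 + 8 + 4 = 81 thirty-second notes.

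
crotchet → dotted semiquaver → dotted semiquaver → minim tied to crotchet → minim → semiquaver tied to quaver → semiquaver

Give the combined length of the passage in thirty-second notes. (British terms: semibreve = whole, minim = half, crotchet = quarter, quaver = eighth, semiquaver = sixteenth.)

Convert each value to thirty-second notes: crotchet = 8; dotted semiquaver = 3; dotted semiquaver = 3; minim tied to crotchet (minim + crotchet) = 24; minim = 16; semiquaver tied to quaver (semiquaver + quaver) = 6; semiquaver = 2.
Total: 8 + 3 + 3 + 24 + 16 + 6 + 2 = 62 thirty-second notes.

62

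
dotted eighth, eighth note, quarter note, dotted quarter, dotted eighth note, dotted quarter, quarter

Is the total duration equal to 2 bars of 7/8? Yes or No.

One bar of 7/8 = 14 sixteenth notes, so 2 bars = 28.
Express everything in sixteenth notes: dotted eighth = 3; eighth note = 2; quarter note = 4; dotted quarter = 6; dotted eighth note = 3; dotted quarter = 6; quarter = 4.
Sum: 3 + 2 + 4 + 6 + 3 + 6 + 4 = 28.
28 equals 28, so the answer is Yes.

Yes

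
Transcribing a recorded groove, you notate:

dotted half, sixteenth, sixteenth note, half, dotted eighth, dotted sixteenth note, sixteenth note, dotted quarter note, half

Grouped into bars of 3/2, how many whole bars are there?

One bar of 3/2 = 48 thirty-second notes.
Each duration in thirty-second notes: dotted half = 24; sixteenth = 2; sixteenth note = 2; half = 16; dotted eighth = 6; dotted sixteenth note = 3; sixteenth note = 2; dotted quarter note = 12; half = 16.
Altogether 24 + 2 + 2 + 16 + 6 + 3 + 2 + 12 + 16 = 83.
83 ÷ 48 = 1 complete bar with 35 left over.

1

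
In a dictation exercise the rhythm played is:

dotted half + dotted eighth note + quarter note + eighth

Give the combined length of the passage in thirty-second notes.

Each duration in thirty-second notes: dotted half = 24; dotted eighth note = 6; quarter note = 8; eighth = 4.
Sum: 24 + 6 + 8 + 4 = 42 thirty-second notes.

42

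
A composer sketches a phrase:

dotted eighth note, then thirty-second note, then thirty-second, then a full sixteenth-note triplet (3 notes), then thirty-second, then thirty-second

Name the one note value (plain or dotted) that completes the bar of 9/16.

The bar of 9/16 = 18 thirty-second notes.
Convert each value to thirty-second notes: dotted eighth note = 6; thirty-second note = 1; thirty-second = 1; a full sixteenth-note triplet (3 notes) (three triplet sixteenths span one eighth) = 4; thirty-second = 1; thirty-second = 1.
Adding: 6 + 1 + 1 + 4 + 1 + 1 = 14.
Remaining: 18 − 14 = 4 thirty-second notes, which is a eighth note.

eighth note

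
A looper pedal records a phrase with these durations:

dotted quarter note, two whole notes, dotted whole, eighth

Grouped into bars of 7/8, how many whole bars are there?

One bar of 7/8 = 7 eighth notes.
Convert each value to eighth notes: dotted quarter note = 3; whole note = 8; whole note = 8; dotted whole = 12; eighth = 1.
Adding: 3 + 8 + 8 + 12 + 1 = 32.
32 ÷ 7 = 4 complete bars with 4 left over.

4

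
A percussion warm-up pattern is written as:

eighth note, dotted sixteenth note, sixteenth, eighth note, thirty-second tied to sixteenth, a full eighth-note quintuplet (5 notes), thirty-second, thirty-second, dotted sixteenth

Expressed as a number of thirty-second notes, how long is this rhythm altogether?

Working in thirty-second notes: eighth note = 4; dotted sixteenth note = 3; sixteenth = 2; eighth note = 4; thirty-second tied to sixteenth (thirty-second + sixteenth) = 3; a full eighth-note quintuplet (5 notes) (five quintuplet eighths span one half) = 16; thirty-second = 1; thirty-second = 1; dotted sixteenth = 3.
Adding: 4 + 3 + 2 + 4 + 3 + 16 + 1 + 1 + 3 = 37 thirty-second notes.

37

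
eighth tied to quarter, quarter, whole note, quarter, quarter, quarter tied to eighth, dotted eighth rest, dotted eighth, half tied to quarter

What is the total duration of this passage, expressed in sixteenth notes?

In sixteenth notes: eighth tied to quarter (eighth + quarter) = 6; quarter = 4; whole note = 16; quarter = 4; quarter = 4; quarter tied to eighth (quarter + eighth) = 6; dotted eighth rest = 3; dotted eighth = 3; half tied to quarter (half + quarter) = 12.
Adding: 6 + 4 + 16 + 4 + 4 + 6 + 3 + 3 + 12 = 58 sixteenth notes.

58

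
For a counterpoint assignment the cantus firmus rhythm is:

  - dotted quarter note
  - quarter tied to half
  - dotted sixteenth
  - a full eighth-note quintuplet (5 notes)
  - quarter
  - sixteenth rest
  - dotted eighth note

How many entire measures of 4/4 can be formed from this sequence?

One bar of 4/4 = 32 thirty-second notes.
Convert each value to thirty-second notes: dotted quarter note = 12; quarter tied to half (quarter + half) = 24; dotted sixteenth = 3; a full eighth-note quintuplet (5 notes) (five quintuplet eighths span one half) = 16; quarter = 8; sixteenth rest = 2; dotted eighth note = 6.
Total: 12 + 24 + 3 + 16 + 8 + 2 + 6 = 71.
71 ÷ 32 = 2 complete bars with 7 left over.

2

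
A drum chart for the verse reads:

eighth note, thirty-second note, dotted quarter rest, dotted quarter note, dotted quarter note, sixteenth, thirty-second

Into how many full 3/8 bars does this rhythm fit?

3

One bar of 3/8 = 12 thirty-second notes.
Express everything in thirty-second notes: eighth note = 4; thirty-second note = 1; dotted quarter rest = 12; dotted quarter note = 12; dotted quarter note = 12; sixteenth = 2; thirty-second = 1.
Adding: 4 + 1 + 12 + 12 + 12 + 2 + 1 = 44.
44 ÷ 12 = 3 complete bars with 8 left over.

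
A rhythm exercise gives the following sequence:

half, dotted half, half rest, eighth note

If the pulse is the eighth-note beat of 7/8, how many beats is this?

One eighth-note beat = 2 sixteenth notes.
Working in sixteenth notes: half = 8; dotted half = 12; half rest = 8; eighth note = 2.
Sum: 8 + 12 + 8 + 2 = 30.
30 ÷ 2 = 15 beats.

15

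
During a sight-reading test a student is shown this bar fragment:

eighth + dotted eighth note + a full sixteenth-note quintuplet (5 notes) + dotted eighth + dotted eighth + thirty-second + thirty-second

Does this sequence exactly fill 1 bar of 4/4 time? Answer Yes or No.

One bar of 4/4 = 32 thirty-second notes.
Express everything in thirty-second notes: eighth = 4; dotted eighth note = 6; a full sixteenth-note quintuplet (5 notes) (five quintuplet sixteenths span one quarter) = 8; dotted eighth = 6; dotted eighth = 6; thirty-second = 1; thirty-second = 1.
Sum: 4 + 6 + 8 + 6 + 6 + 1 + 1 = 32.
32 equals 32, so the answer is Yes.

Yes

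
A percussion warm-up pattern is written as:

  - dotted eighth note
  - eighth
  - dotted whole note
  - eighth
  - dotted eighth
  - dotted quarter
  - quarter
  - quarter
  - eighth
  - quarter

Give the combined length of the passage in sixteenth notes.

54

Working in sixteenth notes: dotted eighth note = 3; eighth = 2; dotted whole note = 24; eighth = 2; dotted eighth = 3; dotted quarter = 6; quarter = 4; quarter = 4; eighth = 2; quarter = 4.
Sum: 3 + 2 + 24 + 2 + 3 + 6 + 4 + 4 + 2 + 4 = 54 sixteenth notes.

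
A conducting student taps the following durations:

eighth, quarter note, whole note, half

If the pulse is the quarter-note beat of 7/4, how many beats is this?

7.5

One quarter-note beat = 2 eighth notes.
Express everything in eighth notes: eighth = 1; quarter note = 2; whole note = 8; half = 4.
Adding: 1 + 2 + 8 + 4 = 15.
15 ÷ 2 = 7.5 beats.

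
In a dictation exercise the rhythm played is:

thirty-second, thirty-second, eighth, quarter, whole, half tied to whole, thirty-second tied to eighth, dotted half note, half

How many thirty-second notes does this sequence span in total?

139

Express everything in thirty-second notes: thirty-second = 1; thirty-second = 1; eighth = 4; quarter = 8; whole = 32; half tied to whole (half + whole) = 48; thirty-second tied to eighth (thirty-second + eighth) = 5; dotted half note = 24; half = 16.
Altogether 1 + 1 + 4 + 8 + 32 + 48 + 5 + 24 + 16 = 139 thirty-second notes.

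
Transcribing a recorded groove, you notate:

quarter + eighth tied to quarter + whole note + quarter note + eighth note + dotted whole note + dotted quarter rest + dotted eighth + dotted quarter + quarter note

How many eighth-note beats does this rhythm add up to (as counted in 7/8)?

37.5

One eighth-note beat = 2 sixteenth notes.
Convert each value to sixteenth notes: quarter = 4; eighth tied to quarter (eighth + quarter) = 6; whole note = 16; quarter note = 4; eighth note = 2; dotted whole note = 24; dotted quarter rest = 6; dotted eighth = 3; dotted quarter = 6; quarter note = 4.
Sum: 4 + 6 + 16 + 4 + 2 + 24 + 6 + 3 + 6 + 4 = 75.
75 ÷ 2 = 37.5 beats.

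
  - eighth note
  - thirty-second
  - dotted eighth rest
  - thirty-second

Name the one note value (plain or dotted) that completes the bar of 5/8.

The bar of 5/8 = 20 thirty-second notes.
Each duration in thirty-second notes: eighth note = 4; thirty-second = 1; dotted eighth rest = 6; thirty-second = 1.
Adding: 4 + 1 + 6 + 1 = 12.
Remaining: 20 − 12 = 8 thirty-second notes, which is a quarter note.

quarter note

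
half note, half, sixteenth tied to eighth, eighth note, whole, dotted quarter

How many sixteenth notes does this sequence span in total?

In sixteenth notes: half note = 8; half = 8; sixteenth tied to eighth (sixteenth + eighth) = 3; eighth note = 2; whole = 16; dotted quarter = 6.
Adding: 8 + 8 + 3 + 2 + 16 + 6 = 43 sixteenth notes.

43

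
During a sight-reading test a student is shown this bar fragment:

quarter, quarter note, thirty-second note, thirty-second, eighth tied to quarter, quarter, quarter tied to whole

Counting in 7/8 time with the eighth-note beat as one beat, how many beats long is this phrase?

19.5

One eighth-note beat = 4 thirty-second notes.
In thirty-second notes: quarter = 8; quarter note = 8; thirty-second note = 1; thirty-second = 1; eighth tied to quarter (eighth + quarter) = 12; quarter = 8; quarter tied to whole (quarter + whole) = 40.
Total: 8 + 8 + 1 + 1 + 12 + 8 + 40 = 78.
78 ÷ 4 = 19.5 beats.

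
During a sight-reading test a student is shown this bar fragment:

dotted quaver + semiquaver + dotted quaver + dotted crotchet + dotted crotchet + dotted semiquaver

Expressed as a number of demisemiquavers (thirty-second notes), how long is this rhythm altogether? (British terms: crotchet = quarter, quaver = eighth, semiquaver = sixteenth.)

41

Each duration in thirty-second notes: dotted quaver = 6; semiquaver = 2; dotted quaver = 6; dotted crotchet = 12; dotted crotchet = 12; dotted semiquaver = 3.
Adding: 6 + 2 + 6 + 12 + 12 + 3 = 41 thirty-second notes.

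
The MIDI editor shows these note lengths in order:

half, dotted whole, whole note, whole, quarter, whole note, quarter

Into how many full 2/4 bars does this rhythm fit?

One bar of 2/4 = 2 quarter notes.
Convert each value to quarter notes: half = 2; dotted whole = 6; whole note = 4; whole = 4; quarter = 1; whole note = 4; quarter = 1.
Adding: 2 + 6 + 4 + 4 + 1 + 4 + 1 = 22.
22 ÷ 2 = 11 complete bars with 0 left over.

11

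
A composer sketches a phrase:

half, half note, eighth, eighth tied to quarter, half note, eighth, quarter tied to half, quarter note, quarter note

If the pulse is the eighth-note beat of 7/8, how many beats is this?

One eighth-note beat = 2 sixteenth notes.
Working in sixteenth notes: half = 8; half note = 8; eighth = 2; eighth tied to quarter (eighth + quarter) = 6; half note = 8; eighth = 2; quarter tied to half (quarter + half) = 12; quarter note = 4; quarter note = 4.
Adding: 8 + 8 + 2 + 6 + 8 + 2 + 12 + 4 + 4 = 54.
54 ÷ 2 = 27 beats.

27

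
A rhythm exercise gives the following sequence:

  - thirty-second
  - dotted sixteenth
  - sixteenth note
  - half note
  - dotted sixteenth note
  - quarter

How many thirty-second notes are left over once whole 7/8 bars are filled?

One bar of 7/8 = 28 thirty-second notes.
Express everything in thirty-second notes: thirty-second = 1; dotted sixteenth = 3; sixteenth note = 2; half note = 16; dotted sixteenth note = 3; quarter = 8.
Sum: 1 + 3 + 2 + 16 + 3 + 8 = 33.
33 ÷ 28 = 1 complete bar with 5 thirty-second notes remaining.

5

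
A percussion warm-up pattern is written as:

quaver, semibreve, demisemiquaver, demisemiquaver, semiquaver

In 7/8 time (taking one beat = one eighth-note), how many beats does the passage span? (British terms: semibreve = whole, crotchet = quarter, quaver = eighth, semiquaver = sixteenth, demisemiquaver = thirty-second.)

One eighth-note beat = 4 thirty-second notes.
Express everything in thirty-second notes: quaver = 4; semibreve = 32; demisemiquaver = 1; demisemiquaver = 1; semiquaver = 2.
Adding: 4 + 32 + 1 + 1 + 2 = 40.
40 ÷ 4 = 10 beats.

10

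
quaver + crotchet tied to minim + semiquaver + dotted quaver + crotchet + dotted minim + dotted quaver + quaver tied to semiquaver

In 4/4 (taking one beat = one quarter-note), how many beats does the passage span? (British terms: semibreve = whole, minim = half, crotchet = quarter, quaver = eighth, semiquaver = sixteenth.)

10

One quarter-note beat = 4 sixteenth notes.
Express everything in sixteenth notes: quaver = 2; crotchet tied to minim (crotchet + minim) = 12; semiquaver = 1; dotted quaver = 3; crotchet = 4; dotted minim = 12; dotted quaver = 3; quaver tied to semiquaver (quaver + semiquaver) = 3.
Total: 2 + 12 + 1 + 3 + 4 + 12 + 3 + 3 = 40.
40 ÷ 4 = 10 beats.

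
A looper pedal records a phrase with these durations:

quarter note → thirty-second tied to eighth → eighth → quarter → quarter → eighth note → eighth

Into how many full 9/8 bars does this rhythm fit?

One bar of 9/8 = 36 thirty-second notes.
In thirty-second notes: quarter note = 8; thirty-second tied to eighth (thirty-second + eighth) = 5; eighth = 4; quarter = 8; quarter = 8; eighth note = 4; eighth = 4.
Altogether 8 + 5 + 4 + 8 + 8 + 4 + 4 = 41.
41 ÷ 36 = 1 complete bar with 5 left over.

1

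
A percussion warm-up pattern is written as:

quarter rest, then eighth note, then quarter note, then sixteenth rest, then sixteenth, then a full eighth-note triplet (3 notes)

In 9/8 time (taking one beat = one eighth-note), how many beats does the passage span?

8

One eighth-note beat = 2 sixteenth notes.
In sixteenth notes: quarter rest = 4; eighth note = 2; quarter note = 4; sixteenth rest = 1; sixteenth = 1; a full eighth-note triplet (3 notes) (three triplet eighths span one quarter) = 4.
Adding: 4 + 2 + 4 + 1 + 1 + 4 = 16.
16 ÷ 2 = 8 beats.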